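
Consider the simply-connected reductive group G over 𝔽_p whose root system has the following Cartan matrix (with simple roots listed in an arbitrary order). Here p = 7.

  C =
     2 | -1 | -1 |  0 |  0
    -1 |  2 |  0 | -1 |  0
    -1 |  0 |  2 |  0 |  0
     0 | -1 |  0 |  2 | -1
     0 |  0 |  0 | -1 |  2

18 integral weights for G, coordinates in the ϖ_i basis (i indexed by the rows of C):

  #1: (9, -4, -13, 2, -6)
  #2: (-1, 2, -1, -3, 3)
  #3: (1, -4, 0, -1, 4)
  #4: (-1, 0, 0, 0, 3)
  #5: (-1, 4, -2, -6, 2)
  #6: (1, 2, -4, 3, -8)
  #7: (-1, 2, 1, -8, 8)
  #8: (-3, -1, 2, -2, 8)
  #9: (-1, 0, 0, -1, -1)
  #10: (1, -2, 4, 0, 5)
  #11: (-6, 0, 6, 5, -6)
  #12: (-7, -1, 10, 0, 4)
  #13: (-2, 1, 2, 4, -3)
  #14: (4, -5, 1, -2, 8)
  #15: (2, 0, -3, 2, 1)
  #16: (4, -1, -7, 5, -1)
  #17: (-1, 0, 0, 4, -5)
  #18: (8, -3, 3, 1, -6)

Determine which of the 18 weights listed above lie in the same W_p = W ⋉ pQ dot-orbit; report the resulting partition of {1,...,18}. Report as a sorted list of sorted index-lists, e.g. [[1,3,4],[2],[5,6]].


Dynkin diagram of C (from the 8 off-diagonal −1 entries): A_5.

Alcove-folded reps (p=7, 18 weights, presented ϖ-order):

    1: (2, 0, 0, 3, 0)
    2: (0, 1, 0, 2, 2)
    3: (0, 1, 0, 2, 2)
    4: (0, 1, 1, 1, 4)
    5: (0, 1, 0, 2, 2)
    6: (0, 1, 0, 2, 2)
    7: (2, 0, 0, 3, 0)
    8: (0, 1, 1, 1, 4)
    9: (0, 1, 1, 0, 0)
    10: (0, 1, 1, 0, 0)
    11: (1, 1, 0, 3, 0)
    12: (0, 1, 1, 1, 4)
    13: (1, 1, 0, 3, 0)
    14: (1, 1, 0, 3, 0)
    15: (1, 1, 0, 3, 0)
    16: (0, 1, 1, 1, 4)
    17: (0, 1, 1, 1, 4)
    18: (1, 1, 0, 3, 0)

These 18 weights hit 5 W_7-dot-orbits; sizes (2, 4, 5, 2, 5):

[[1, 7], [2, 3, 5, 6], [4, 8, 12, 16, 17], [9, 10], [11, 13, 14, 15, 18]]


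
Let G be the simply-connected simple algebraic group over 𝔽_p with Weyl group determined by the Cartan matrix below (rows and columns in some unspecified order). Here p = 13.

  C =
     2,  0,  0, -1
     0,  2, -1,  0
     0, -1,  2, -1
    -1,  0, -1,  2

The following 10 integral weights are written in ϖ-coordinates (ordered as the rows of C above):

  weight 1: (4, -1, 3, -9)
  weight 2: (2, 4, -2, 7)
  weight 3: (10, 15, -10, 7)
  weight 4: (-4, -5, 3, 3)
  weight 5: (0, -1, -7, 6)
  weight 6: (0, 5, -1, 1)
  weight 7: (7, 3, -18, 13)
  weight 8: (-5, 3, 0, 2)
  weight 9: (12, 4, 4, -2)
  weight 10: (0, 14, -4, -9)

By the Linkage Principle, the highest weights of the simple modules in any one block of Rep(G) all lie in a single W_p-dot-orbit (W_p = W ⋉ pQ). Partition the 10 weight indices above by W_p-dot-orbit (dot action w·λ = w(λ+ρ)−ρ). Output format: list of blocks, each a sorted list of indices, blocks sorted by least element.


Dynkin diagram of C (from the 6 off-diagonal −1 entries): A_4.

W_13-reps of the 10 weights in Ā_13 (same 4-coord order as C):

  λ_1+ρ ↦ (3, 4, 0, 1)
  λ_2+ρ ↦ (1, 2, 1, 7)
  λ_3+ρ ↦ (1, 6, 0, 2)
  λ_4+ρ ↦ (3, 4, 0, 1)
  λ_5+ρ ↦ (1, 6, 0, 1)
  λ_6+ρ ↦ (1, 6, 0, 2)
  λ_7+ρ ↦ (3, 4, 0, 1)
  λ_8+ρ ↦ (3, 4, 0, 1)
  λ_9+ρ ↦ (3, 4, 0, 1)
  λ_10+ρ ↦ (1, 2, 1, 7)

These 10 weights hit 4 W_13-dot-orbits; sizes (5, 2, 2, 1):

[[1, 4, 7, 8, 9], [2, 10], [3, 6], [5]]


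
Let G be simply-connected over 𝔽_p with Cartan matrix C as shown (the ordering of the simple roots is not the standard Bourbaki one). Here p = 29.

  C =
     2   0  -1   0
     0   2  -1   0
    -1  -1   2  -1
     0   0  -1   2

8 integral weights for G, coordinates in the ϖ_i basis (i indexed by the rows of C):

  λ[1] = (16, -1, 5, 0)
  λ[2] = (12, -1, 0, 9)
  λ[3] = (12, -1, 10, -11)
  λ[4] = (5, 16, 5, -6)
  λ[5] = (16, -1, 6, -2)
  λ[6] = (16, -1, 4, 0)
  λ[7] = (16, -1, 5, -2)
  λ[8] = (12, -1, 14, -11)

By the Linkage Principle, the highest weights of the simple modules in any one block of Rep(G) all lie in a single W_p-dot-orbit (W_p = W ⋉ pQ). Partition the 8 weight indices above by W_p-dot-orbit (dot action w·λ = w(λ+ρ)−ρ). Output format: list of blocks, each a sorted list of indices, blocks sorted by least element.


Root system D_4: the 4×4 matrix C matches after relabeling.

Folding the 8 weights λ_j+ρ into Ā_29 (reps in the given 4-coord order):

  λ_1 → (17, 0, 5, 1);  λ_2 → (13, 0, 1, 10);  λ_3 → (13, 0, 1, 10);  λ_4 → (6, 17, 0, 5);  λ_5 → (17, 0, 5, 1);  λ_6 → (17, 0, 5, 1);  λ_7 → (17, 0, 5, 1);  λ_8 → (13, 0, 1, 10)

Partition of {1..8} into 3 W_29-dot-orbits:

[[1, 5, 6, 7], [2, 3, 8], [4]]


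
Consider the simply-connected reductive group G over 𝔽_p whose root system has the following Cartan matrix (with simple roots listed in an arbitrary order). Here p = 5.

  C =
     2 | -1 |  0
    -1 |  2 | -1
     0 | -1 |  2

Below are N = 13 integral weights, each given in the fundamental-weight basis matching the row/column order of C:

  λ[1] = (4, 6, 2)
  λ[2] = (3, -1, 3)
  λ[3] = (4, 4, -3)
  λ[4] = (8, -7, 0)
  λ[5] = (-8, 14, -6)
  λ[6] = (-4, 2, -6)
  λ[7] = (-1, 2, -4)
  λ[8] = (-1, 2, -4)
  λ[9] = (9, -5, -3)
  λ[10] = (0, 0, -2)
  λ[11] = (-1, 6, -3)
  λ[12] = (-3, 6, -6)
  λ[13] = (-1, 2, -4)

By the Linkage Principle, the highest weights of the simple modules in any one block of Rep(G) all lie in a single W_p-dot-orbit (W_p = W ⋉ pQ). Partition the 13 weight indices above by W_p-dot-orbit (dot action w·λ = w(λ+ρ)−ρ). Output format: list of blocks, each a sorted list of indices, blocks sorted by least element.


Cartan matrix: type A_3 (|W|=24); un-permuting the 3 rows.

Ā_5 reps of the 13 weights (A_3, coords as presented):

  1: (2, 3, 0)
  2: (1, 0, 1)
  3: (0, 0, 3)
  4: (1, 0, 1)
  5: (2, 3, 0)
  6: (2, 3, 0)
  7: (0, 0, 3)
  8: (0, 0, 3)
  9: (1, 0, 1)
  10: (1, 0, 1)
  11: (2, 3, 0)
  12: (0, 0, 3)
  13: (0, 0, 3)

Grouping the 13 weights by Ā_5-representative: 3 linkage classes.

[[1, 5, 6, 11], [2, 4, 9, 10], [3, 7, 8, 12, 13]]


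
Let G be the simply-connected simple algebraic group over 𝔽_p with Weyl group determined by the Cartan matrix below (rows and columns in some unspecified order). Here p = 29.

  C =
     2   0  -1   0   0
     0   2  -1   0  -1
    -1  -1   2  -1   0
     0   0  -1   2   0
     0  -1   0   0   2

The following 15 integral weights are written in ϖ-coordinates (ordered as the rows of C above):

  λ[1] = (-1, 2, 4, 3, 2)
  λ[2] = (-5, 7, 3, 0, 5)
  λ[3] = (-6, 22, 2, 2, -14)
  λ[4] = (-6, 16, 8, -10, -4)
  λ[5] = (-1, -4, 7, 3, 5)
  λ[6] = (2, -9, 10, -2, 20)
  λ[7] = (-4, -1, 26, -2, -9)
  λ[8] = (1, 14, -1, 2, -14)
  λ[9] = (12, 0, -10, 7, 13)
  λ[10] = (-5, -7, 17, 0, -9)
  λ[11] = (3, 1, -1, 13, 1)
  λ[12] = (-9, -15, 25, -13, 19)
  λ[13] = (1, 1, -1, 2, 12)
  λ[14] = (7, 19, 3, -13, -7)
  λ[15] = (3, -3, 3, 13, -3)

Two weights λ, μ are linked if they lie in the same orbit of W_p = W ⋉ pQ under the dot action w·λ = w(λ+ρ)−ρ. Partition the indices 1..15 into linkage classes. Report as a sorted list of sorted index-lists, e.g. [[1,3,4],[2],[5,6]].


Cartan matrix: type D_5 (|W|=1920); un-permuting the 5 rows.

λ_j+ρ reflected into Ā_29 (⟨·,θ^∨⟩≤29); 5-tuples as given:

  1: (0, 3, 5, 4, 3) · 2: (4, 8, 0, 1, 6) · 3: (3, 0, 2, 1, 13) · 4: (0, 3, 5, 4, 3) · 5: (0, 3, 5, 4, 3) · 6: (3, 0, 2, 1, 13) · 7: (3, 0, 2, 1, 13) · 8: (2, 2, 0, 3, 13) · 9: (4, 8, 0, 1, 6) · 10: (4, 8, 0, 1, 6) · 11: (4, 2, 0, 14, 2) · 12: (0, 3, 5, 4, 3) · 13: (2, 2, 0, 3, 13) · 14: (0, 3, 5, 4, 3) · 15: (4, 2, 0, 14, 2)

5 distinct reps among the 15 weights ⇒ 5 W_29-linkage classes:

[[1, 4, 5, 12, 14], [2, 9, 10], [3, 6, 7], [8, 13], [11, 15]]


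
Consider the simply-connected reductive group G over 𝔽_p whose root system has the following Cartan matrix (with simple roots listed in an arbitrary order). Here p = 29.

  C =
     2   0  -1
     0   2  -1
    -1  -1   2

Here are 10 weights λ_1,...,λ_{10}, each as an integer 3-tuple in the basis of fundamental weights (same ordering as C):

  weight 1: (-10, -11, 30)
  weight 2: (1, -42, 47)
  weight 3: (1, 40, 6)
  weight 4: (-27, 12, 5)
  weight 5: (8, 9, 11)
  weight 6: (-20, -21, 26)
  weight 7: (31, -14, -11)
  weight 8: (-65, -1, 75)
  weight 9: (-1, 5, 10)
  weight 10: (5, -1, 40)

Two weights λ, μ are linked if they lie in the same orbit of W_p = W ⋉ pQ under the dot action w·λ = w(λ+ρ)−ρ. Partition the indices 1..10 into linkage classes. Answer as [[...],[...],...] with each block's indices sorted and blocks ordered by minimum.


A_3 Cartan matrix, 3 simple roots permuted; ρ=(1,1,1).

Each λ_j+ρ reduced to Ā_29; 3-tuples below use C's row order:

  1: (7, 8, 12)
  2: (7, 8, 12)
  3: (7, 8, 12)
  4: (6, 7, 13)
  5: (7, 8, 12)
  6: (7, 8, 12)
  7: (6, 7, 13)
  8: (0, 6, 11)
  9: (0, 6, 11)
  10: (0, 6, 11)

The 10 indices split into 3 linkage classes (same alcove rep ⇔ same W_29-dot-orbit):

[[1, 2, 3, 5, 6], [4, 7], [8, 9, 10]]


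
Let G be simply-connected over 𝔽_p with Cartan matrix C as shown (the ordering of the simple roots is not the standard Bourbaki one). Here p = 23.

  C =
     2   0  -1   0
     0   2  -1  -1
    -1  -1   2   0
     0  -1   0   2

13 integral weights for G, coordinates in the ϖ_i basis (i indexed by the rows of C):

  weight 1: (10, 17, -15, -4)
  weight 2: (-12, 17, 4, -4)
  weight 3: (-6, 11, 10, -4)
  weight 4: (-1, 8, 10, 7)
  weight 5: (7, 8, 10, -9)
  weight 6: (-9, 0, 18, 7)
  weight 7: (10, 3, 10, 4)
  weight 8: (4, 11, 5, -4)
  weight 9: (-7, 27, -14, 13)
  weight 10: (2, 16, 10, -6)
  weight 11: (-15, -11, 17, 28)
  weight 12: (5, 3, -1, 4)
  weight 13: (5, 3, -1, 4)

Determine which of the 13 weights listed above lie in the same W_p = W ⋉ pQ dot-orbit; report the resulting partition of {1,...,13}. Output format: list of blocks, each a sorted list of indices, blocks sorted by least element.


A_4 Cartan matrix, 4 simple roots permuted; ρ=(1,1,1,1).

Ā_23 reps of the 13 weights (A_4, coords as presented):

  λ_1 → (3, 1, 11, 3) · λ_2 → (5, 9, 6, 3) · λ_3 → (5, 9, 6, 3) · λ_4 → (5, 9, 6, 3) · λ_5 → (3, 1, 11, 3) · λ_6 → (3, 1, 11, 3) · λ_7 → (3, 1, 11, 3) · λ_8 → (5, 9, 6, 3) · λ_9 → (6, 4, 0, 5) · λ_10 → (5, 9, 6, 3) · λ_11 → (6, 4, 0, 5) · λ_12 → (6, 4, 0, 5) · λ_13 → (6, 4, 0, 5)

These 13 weights hit 3 W_23-dot-orbits; sizes (4, 5, 4):

[[1, 5, 6, 7], [2, 3, 4, 8, 10], [9, 11, 12, 13]]


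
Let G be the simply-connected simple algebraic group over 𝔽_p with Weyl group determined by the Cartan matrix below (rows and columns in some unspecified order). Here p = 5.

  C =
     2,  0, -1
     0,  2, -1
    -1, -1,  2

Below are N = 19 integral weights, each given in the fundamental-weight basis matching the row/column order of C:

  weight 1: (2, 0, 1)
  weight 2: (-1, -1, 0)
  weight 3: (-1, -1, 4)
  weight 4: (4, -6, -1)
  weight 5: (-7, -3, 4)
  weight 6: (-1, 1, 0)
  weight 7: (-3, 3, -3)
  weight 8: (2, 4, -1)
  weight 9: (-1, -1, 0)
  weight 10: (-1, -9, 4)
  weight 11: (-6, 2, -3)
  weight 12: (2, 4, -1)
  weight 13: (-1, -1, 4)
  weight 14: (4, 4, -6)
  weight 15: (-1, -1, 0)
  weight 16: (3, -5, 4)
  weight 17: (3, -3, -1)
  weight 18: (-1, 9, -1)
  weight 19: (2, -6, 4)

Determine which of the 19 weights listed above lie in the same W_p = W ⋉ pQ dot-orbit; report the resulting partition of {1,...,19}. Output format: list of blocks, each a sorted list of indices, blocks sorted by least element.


Dynkin diagram of C (from the 4 off-diagonal −1 entries): A_3.

λ_j+ρ reflected into Ā_5 (⟨·,θ^∨⟩≤5); 3-tuples as given:

  [1] (2, 0, 2)
  [2] (0, 0, 1)
  [3] (0, 0, 5)
  [4] (0, 0, 5)
  [5] (2, 0, 2)
  [6] (0, 2, 1)
  [7] (2, 0, 2)
  [8] (0, 2, 0)
  [9] (0, 0, 1)
  [10] (0, 2, 0)
  [11] (0, 2, 1)
  [12] (0, 2, 0)
  [13] (0, 0, 5)
  [14] (0, 0, 5)
  [15] (0, 0, 1)
  [16] (0, 0, 1)
  [17] (2, 0, 2)
  [18] (0, 0, 5)
  [19] (0, 2, 0)

These 19 weights hit 5 W_5-dot-orbits; sizes (4, 4, 5, 2, 4):

[[1, 5, 7, 17], [2, 9, 15, 16], [3, 4, 13, 14, 18], [6, 11], [8, 10, 12, 19]]


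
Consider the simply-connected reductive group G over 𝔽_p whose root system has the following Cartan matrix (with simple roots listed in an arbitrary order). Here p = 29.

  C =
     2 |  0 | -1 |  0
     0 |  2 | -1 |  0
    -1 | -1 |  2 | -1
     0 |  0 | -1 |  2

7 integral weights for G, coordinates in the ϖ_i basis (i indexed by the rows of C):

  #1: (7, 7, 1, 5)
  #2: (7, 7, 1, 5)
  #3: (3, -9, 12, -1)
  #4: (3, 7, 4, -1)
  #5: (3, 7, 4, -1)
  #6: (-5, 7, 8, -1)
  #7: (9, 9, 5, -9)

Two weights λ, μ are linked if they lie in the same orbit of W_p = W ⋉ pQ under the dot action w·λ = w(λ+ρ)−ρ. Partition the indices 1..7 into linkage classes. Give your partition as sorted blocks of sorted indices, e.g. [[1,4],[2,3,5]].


C ↔ D_4 under row/col permutation; |W(D_4)| = 192.

Ā_29 reps of the 7 weights (D_4, coords as presented):

  λ_1+ρ ↦ (8, 8, 2, 6);  λ_2+ρ ↦ (8, 8, 2, 6);  λ_3+ρ ↦ (4, 8, 5, 0);  λ_4+ρ ↦ (4, 8, 5, 0);  λ_5+ρ ↦ (4, 8, 5, 0);  λ_6+ρ ↦ (4, 8, 5, 0);  λ_7+ρ ↦ (8, 8, 2, 6)

2 distinct reps among the 7 weights ⇒ 2 W_29-linkage classes:

[[1, 2, 7], [3, 4, 5, 6]]


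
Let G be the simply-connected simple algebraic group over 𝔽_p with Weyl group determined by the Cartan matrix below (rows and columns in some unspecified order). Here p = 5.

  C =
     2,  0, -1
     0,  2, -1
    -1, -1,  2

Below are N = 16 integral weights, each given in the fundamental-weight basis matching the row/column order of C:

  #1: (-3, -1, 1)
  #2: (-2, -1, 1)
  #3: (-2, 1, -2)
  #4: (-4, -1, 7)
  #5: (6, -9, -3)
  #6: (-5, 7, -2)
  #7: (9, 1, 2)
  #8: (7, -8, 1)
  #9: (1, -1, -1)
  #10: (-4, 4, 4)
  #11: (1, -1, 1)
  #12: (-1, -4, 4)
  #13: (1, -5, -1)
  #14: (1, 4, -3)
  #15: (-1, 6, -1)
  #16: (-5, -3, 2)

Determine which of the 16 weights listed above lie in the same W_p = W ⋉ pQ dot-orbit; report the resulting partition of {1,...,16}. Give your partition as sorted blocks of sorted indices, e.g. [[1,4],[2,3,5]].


A_3 Cartan matrix, 3 simple roots permuted; ρ=(1,1,1).

Each λ_j+ρ reduced to Ā_5; 3-tuples below use C's row order:

  [1] (2, 0, 0)
  [2] (1, 0, 1)
  [3] (1, 0, 1)
  [4] (0, 3, 2)
  [5] (2, 3, 0)
  [6] (2, 0, 2)
  [7] (2, 0, 0)
  [8] (2, 3, 0)
  [9] (2, 0, 0)
  [10] (2, 0, 0)
  [11] (2, 0, 2)
  [12] (0, 3, 2)
  [13] (2, 0, 2)
  [14] (0, 3, 2)
  [15] (0, 3, 2)
  [16] (1, 1, 2)

Linkage partition of the 16 weights (6 classes, p=5):

[[1, 7, 9, 10], [2, 3], [4, 12, 14, 15], [5, 8], [6, 11, 13], [16]]


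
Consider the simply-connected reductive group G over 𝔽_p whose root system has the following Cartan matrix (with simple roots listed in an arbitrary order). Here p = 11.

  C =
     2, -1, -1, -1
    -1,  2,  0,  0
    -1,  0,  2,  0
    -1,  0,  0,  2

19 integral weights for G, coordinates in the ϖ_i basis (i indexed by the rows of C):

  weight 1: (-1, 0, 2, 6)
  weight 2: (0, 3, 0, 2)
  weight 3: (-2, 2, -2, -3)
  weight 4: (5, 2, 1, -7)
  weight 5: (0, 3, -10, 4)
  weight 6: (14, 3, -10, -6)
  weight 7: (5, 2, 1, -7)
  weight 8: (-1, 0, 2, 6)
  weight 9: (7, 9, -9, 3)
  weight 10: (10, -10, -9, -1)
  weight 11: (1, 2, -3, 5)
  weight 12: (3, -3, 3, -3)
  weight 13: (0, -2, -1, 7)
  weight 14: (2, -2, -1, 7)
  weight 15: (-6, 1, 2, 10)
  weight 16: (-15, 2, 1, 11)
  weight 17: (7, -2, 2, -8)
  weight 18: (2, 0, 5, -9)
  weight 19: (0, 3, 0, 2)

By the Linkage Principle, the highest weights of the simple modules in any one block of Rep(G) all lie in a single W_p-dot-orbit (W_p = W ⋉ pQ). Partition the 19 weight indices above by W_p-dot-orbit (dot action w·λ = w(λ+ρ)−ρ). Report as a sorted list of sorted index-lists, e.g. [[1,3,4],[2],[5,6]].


Dynkin diagram of C (from the 6 off-diagonal −1 entries): D_4.

W_11-reps of the 19 weights in Ā_11 (same 4-coord order as C):

  1: (0, 1, 3, 7) · 2: (1, 4, 1, 3) · 3: (1, 1, 1, 0) · 4: (0, 3, 2, 6) · 5: (1, 4, 1, 3) · 6: (1, 4, 1, 3) · 7: (0, 3, 2, 6) · 8: (0, 1, 3, 7) · 9: (0, 1, 3, 7) · 10: (0, 3, 2, 6) · 11: (0, 3, 2, 6) · 12: (0, 2, 4, 2) · 13: (0, 1, 0, 8) · 14: (0, 1, 0, 8) · 15: (0, 3, 2, 6) · 16: (0, 1, 0, 8) · 17: (0, 1, 3, 7) · 18: (1, 4, 1, 3) · 19: (1, 4, 1, 3)

Partition of {1..19} into 6 W_11-dot-orbits:

[[1, 8, 9, 17], [2, 5, 6, 18, 19], [3], [4, 7, 10, 11, 15], [12], [13, 14, 16]]


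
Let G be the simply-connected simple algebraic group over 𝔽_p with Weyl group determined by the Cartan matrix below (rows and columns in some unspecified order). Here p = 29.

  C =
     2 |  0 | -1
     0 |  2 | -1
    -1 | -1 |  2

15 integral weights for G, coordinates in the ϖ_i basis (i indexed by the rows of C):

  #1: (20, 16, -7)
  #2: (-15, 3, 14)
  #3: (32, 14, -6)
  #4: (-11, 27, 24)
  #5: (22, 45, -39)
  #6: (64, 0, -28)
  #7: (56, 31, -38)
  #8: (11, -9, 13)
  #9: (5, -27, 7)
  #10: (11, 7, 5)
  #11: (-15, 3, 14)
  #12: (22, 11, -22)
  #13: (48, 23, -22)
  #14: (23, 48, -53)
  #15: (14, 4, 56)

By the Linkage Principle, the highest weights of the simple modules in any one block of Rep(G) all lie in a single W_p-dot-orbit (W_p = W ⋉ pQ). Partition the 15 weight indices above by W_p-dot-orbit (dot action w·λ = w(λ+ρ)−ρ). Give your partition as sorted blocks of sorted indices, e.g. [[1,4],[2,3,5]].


Cartan matrix: type A_3 (|W|=24); un-permuting the 3 rows.

λ_j+ρ reflected into Ā_29 (⟨·,θ^∨⟩≤29); 3-tuples as given:

  1: (12, 8, 6) · 2: (14, 4, 1) · 3: (14, 4, 1) · 4: (14, 4, 1) · 5: (2, 9, 12) · 6: (7, 1, 2) · 7: (5, 20, 1) · 8: (12, 8, 6) · 9: (12, 8, 6) · 10: (12, 8, 6) · 11: (14, 4, 1) · 12: (2, 9, 12) · 13: (5, 20, 1) · 14: (5, 20, 1) · 15: (14, 4, 1)

These 15 weights hit 5 W_29-dot-orbits; sizes (4, 5, 2, 1, 3):

[[1, 8, 9, 10], [2, 3, 4, 11, 15], [5, 12], [6], [7, 13, 14]]


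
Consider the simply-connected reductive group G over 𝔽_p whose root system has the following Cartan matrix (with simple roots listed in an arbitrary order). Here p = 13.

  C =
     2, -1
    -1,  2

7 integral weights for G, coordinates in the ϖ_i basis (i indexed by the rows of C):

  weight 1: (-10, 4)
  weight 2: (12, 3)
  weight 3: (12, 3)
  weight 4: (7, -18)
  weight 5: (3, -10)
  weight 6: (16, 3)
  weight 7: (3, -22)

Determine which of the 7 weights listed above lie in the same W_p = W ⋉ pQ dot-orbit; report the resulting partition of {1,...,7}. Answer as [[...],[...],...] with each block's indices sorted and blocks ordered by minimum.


Dynkin diagram of C (from the 2 off-diagonal −1 entries): A_2.

Each λ_j+ρ reduced to Ā_13; 2-tuples below use C's row order:

  1: (5, 4)
  2: (9, 0)
  3: (9, 0)
  4: (5, 4)
  5: (5, 4)
  6: (5, 4)
  7: (5, 4)

The 7 indices split into 2 linkage classes (same alcove rep ⇔ same W_13-dot-orbit):

[[1, 4, 5, 6, 7], [2, 3]]


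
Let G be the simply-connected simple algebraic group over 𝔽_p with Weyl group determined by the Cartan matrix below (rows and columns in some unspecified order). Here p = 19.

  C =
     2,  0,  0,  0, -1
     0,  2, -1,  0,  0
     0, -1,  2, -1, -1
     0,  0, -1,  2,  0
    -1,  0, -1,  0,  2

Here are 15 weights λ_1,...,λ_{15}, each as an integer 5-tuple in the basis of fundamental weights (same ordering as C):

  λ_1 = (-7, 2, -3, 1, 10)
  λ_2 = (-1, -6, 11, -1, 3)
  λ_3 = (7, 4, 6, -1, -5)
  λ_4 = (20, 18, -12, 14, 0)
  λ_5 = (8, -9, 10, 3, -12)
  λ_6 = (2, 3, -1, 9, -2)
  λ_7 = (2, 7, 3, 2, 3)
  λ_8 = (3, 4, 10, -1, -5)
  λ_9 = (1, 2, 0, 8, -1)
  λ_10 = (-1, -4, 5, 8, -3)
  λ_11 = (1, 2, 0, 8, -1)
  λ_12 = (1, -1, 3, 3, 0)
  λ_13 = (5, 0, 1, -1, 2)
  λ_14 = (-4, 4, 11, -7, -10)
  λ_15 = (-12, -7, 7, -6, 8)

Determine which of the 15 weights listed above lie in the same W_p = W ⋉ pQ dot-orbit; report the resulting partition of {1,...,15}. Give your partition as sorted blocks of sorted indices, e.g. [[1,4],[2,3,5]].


Type D_5, rank 5, |W|=1920; reorder rows/cols to standard.

Ā_19 reps of the 15 weights (D_5, coords as presented):

  1: (6, 1, 2, 0, 3);  2: (4, 5, 3, 0, 0);  3: (4, 5, 3, 0, 0);  4: (2, 0, 4, 4, 1);  5: (2, 0, 4, 4, 1);  6: (2, 3, 1, 9, 0);  7: (4, 5, 3, 0, 0);  8: (4, 5, 3, 0, 0);  9: (2, 3, 1, 9, 0);  10: (2, 3, 1, 9, 0);  11: (2, 3, 1, 9, 0);  12: (2, 0, 4, 4, 1);  13: (6, 1, 2, 0, 3);  14: (6, 1, 2, 0, 3);  15: (6, 1, 2, 0, 3)

4 distinct reps among the 15 weights ⇒ 4 W_19-linkage classes:

[[1, 13, 14, 15], [2, 3, 7, 8], [4, 5, 12], [6, 9, 10, 11]]


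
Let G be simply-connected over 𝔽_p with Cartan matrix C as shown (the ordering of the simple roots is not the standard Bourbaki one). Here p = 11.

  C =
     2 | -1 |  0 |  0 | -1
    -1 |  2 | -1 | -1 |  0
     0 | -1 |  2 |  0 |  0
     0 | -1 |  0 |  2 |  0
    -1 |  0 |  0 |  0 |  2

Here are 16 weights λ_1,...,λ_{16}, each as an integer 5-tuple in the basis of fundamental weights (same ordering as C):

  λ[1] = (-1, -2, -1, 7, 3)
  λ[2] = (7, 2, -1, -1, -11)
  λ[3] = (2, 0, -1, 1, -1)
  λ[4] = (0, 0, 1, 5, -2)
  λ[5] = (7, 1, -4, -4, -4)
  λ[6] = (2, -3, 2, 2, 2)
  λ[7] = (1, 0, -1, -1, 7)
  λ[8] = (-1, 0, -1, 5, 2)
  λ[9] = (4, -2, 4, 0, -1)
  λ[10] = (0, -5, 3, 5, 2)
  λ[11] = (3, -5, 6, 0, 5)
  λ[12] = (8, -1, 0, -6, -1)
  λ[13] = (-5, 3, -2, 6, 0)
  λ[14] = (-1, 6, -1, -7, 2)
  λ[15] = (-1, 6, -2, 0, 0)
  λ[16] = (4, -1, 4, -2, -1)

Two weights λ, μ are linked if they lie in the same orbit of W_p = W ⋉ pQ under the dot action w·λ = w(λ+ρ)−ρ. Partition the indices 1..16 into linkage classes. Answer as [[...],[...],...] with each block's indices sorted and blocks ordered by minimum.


Root system D_5: the 5×5 matrix C matches after relabeling.

Each λ_j+ρ reduced to Ā_11; 5-tuples below use C's row order:

    [1] (0, 1, 0, 6, 3)
    [2] (1, 0, 0, 0, 7)
    [3] (3, 1, 0, 2, 0)
    [4] (0, 1, 2, 6, 1)
    [5] (1, 2, 1, 1, 3)
    [6] (1, 2, 1, 1, 3)
    [7] (1, 0, 0, 0, 7)
    [8] (0, 1, 0, 6, 3)
    [9] (1, 1, 4, 0, 0)
    [10] (3, 1, 0, 2, 0)
    [11] (1, 2, 1, 1, 3)
    [12] (1, 1, 4, 0, 0)
    [13] (0, 1, 0, 6, 3)
    [14] (0, 1, 0, 6, 3)
    [15] (1, 2, 1, 1, 3)
    [16] (1, 1, 4, 0, 0)

The 16 indices split into 6 linkage classes (same alcove rep ⇔ same W_11-dot-orbit):

[[1, 8, 13, 14], [2, 7], [3, 10], [4], [5, 6, 11, 15], [9, 12, 16]]


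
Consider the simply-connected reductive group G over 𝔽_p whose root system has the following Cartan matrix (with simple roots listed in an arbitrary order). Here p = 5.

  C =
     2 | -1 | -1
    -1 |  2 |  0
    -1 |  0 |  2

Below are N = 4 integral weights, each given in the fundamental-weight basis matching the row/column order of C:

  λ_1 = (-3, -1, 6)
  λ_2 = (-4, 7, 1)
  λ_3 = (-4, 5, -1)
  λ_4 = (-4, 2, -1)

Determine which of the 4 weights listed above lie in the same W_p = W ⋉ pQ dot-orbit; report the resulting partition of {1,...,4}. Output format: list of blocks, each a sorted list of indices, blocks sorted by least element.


Dynkin diagram of C (from the 4 off-diagonal −1 entries): A_3.

Folding the 4 weights λ_j+ρ into Ā_5 (reps in the given 3-coord order):

  λ_1+ρ ↦ (0, 0, 3) · λ_2+ρ ↦ (0, 2, 2) · λ_3+ρ ↦ (0, 2, 2) · λ_4+ρ ↦ (0, 0, 3)

Linkage partition of the 4 weights (2 classes, p=5):

[[1, 4], [2, 3]]


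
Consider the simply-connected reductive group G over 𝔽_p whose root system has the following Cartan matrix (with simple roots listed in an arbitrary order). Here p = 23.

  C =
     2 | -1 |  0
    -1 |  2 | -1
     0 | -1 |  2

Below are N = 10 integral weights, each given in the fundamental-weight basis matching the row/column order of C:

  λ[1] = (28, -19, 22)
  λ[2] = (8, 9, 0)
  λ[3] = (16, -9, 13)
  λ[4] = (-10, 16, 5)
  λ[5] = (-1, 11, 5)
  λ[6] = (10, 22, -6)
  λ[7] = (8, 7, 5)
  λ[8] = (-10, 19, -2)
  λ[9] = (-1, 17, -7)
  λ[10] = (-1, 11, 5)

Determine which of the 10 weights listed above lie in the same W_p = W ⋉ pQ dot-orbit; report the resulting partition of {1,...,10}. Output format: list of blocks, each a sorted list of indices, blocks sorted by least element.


Type A_3, rank 3, |W|=24; reorder rows/cols to standard.

λ_j+ρ reflected into Ā_23 (⟨·,θ^∨⟩≤23); 3-tuples as given:

    1: (0, 12, 6)
    2: (9, 10, 1)
    3: (9, 8, 6)
    4: (9, 8, 6)
    5: (0, 12, 6)
    6: (0, 12, 6)
    7: (9, 8, 6)
    8: (9, 10, 1)
    9: (0, 12, 6)
    10: (0, 12, 6)

Grouping the 10 weights by Ā_23-representative: 3 linkage classes.

[[1, 5, 6, 9, 10], [2, 8], [3, 4, 7]]


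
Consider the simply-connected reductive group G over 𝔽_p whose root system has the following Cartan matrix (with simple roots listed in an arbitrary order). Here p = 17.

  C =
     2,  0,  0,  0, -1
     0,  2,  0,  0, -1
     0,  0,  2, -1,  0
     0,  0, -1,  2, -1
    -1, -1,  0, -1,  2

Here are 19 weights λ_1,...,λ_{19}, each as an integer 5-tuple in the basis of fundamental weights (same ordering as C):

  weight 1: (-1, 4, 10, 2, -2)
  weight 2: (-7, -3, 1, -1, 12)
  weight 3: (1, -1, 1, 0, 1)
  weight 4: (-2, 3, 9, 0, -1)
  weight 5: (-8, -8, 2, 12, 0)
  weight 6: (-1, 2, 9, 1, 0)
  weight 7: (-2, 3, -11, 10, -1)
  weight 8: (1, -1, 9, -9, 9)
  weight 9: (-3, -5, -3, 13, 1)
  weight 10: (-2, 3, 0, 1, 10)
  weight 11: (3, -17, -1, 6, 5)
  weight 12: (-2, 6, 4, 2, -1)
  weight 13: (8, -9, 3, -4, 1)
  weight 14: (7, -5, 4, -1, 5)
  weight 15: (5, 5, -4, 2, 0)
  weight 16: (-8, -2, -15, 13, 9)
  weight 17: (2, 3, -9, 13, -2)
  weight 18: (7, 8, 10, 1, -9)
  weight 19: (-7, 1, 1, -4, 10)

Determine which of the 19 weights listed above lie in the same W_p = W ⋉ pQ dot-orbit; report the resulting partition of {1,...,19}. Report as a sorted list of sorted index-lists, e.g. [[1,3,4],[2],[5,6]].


Type D_5, rank 5, |W|=1920; reorder rows/cols to standard.

Alcove-folded reps (p=17, 19 weights, presented ϖ-order):

  1: (0, 3, 10, 0, 1) · 2: (6, 2, 1, 2, 2) · 3: (2, 0, 2, 1, 2) · 4: (0, 3, 10, 0, 1) · 5: (6, 6, 3, 0, 1) · 6: (0, 3, 10, 0, 1) · 7: (0, 3, 10, 0, 1) · 8: (2, 0, 2, 1, 2) · 9: (2, 0, 2, 1, 2) · 10: (0, 3, 10, 0, 1) · 11: (6, 6, 3, 0, 1) · 12: (0, 6, 5, 2, 1) · 13: (0, 1, 5, 1, 2) · 14: (6, 2, 1, 2, 2) · 15: (6, 6, 3, 0, 1) · 16: (0, 6, 5, 2, 1) · 17: (0, 1, 5, 1, 2) · 18: (0, 1, 5, 1, 2) · 19: (6, 2, 1, 2, 2)

The 19 indices split into 6 linkage classes (same alcove rep ⇔ same W_17-dot-orbit):

[[1, 4, 6, 7, 10], [2, 14, 19], [3, 8, 9], [5, 11, 15], [12, 16], [13, 17, 18]]


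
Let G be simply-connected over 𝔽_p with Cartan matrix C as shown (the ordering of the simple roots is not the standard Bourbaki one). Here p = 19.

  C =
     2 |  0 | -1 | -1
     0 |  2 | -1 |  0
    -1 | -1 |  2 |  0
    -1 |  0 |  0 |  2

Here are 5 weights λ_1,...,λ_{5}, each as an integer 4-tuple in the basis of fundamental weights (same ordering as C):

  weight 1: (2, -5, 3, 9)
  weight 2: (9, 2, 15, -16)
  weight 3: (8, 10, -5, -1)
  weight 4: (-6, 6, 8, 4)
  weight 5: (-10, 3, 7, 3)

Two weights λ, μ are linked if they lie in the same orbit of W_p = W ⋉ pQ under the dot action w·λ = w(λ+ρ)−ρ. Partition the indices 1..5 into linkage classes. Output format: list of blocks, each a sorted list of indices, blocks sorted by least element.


A_4 Cartan matrix, 4 simple roots permuted; ρ=(1,1,1,1).

λ_j+ρ reflected into Ā_19 (⟨·,θ^∨⟩≤19); 4-tuples as given:

  λ_1+ρ ↦ (3, 4, 0, 10)
  λ_2+ρ ↦ (5, 7, 4, 0)
  λ_3+ρ ↦ (5, 7, 4, 0)
  λ_4+ρ ↦ (5, 7, 4, 0)
  λ_5+ρ ↦ (3, 3, 1, 5)

These 5 weights hit 3 W_19-dot-orbits; sizes (1, 3, 1):

[[1], [2, 3, 4], [5]]


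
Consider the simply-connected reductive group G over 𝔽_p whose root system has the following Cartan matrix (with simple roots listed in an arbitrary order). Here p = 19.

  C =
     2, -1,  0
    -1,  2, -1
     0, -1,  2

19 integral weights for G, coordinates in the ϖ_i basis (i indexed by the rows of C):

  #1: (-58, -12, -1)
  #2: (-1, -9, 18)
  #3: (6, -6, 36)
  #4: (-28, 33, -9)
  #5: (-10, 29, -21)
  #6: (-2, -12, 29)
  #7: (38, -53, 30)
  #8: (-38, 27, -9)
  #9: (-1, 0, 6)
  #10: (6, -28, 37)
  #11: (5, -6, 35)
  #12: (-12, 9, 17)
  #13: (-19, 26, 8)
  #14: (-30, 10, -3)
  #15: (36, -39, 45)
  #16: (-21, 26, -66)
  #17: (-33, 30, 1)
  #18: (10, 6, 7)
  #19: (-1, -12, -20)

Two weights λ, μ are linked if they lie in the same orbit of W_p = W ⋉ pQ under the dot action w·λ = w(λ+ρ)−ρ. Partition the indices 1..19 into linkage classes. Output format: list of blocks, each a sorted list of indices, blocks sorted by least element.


Dynkin diagram of C (from the 4 off-diagonal −1 entries): A_3.

Folding the 19 weights λ_j+ρ into Ā_19 (reps in the given 3-coord order):

  λ_1+ρ ↦ (8, 0, 11) · λ_2+ρ ↦ (8, 0, 11) · λ_3+ρ ↦ (5, 12, 1) · λ_4+ρ ↦ (4, 7, 1) · λ_5+ρ ↦ (1, 1, 8) · λ_6+ρ ↦ (0, 1, 7) · λ_7+ρ ↦ (5, 12, 1) · λ_8+ρ ↦ (1, 1, 8) · λ_9+ρ ↦ (0, 1, 7) · λ_10+ρ ↦ (0, 1, 7) · λ_11+ρ ↦ (5, 12, 1) · λ_12+ρ ↦ (1, 1, 8) · λ_13+ρ ↦ (1, 1, 8) · λ_14+ρ ↦ (1, 1, 8) · λ_15+ρ ↦ (0, 1, 7) · λ_16+ρ ↦ (0, 1, 7) · λ_17+ρ ↦ (5, 12, 1) · λ_18+ρ ↦ (4, 7, 1) · λ_19+ρ ↦ (8, 0, 11)

Linkage partition of the 19 weights (5 classes, p=19):

[[1, 2, 19], [3, 7, 11, 17], [4, 18], [5, 8, 12, 13, 14], [6, 9, 10, 15, 16]]


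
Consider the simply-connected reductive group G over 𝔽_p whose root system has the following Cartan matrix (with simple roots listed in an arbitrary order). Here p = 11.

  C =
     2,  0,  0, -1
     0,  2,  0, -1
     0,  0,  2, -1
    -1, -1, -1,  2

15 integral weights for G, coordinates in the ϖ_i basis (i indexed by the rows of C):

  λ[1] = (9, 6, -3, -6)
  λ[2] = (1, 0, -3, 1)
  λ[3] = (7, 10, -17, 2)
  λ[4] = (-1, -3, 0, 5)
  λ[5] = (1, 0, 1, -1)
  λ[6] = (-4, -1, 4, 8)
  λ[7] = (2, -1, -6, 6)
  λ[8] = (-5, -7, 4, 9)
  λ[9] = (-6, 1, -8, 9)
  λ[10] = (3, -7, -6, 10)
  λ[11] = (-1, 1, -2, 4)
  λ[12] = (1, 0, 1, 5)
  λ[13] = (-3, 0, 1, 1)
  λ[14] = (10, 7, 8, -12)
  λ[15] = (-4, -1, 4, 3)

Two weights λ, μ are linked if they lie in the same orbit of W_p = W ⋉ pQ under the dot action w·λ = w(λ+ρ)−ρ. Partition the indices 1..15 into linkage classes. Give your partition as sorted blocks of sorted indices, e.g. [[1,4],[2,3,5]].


D_4 Cartan matrix, 4 simple roots permuted; ρ=(1,1,1,1).

Folding the 15 weights λ_j+ρ into Ā_11 (reps in the given 4-coord order):

  [1] (3, 0, 5, 1)
  [2] (2, 1, 2, 0)
  [3] (0, 3, 2, 0)
  [4] (0, 2, 1, 4)
  [5] (2, 1, 2, 0)
  [6] (0, 3, 2, 0)
  [7] (3, 0, 5, 1)
  [8] (0, 2, 1, 4)
  [9] (3, 0, 5, 1)
  [10] (0, 2, 1, 4)
  [11] (0, 2, 1, 4)
  [12] (2, 1, 2, 0)
  [13] (2, 1, 2, 0)
  [14] (0, 3, 2, 0)
  [15] (3, 0, 5, 1)

These 15 weights hit 4 W_11-dot-orbits; sizes (4, 4, 3, 4):

[[1, 7, 9, 15], [2, 5, 12, 13], [3, 6, 14], [4, 8, 10, 11]]


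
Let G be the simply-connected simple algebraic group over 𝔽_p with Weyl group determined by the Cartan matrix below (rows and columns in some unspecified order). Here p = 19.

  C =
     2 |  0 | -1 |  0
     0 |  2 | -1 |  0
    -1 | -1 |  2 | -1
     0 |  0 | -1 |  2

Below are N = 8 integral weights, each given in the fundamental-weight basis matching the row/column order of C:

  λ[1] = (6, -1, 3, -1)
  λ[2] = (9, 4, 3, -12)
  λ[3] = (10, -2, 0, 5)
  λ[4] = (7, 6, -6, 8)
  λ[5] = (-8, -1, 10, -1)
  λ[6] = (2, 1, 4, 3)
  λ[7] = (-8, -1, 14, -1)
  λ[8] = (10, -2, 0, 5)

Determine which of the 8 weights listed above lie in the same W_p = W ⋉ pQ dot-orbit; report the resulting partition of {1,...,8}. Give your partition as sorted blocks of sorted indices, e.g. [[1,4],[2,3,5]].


Cartan matrix: type D_4 (|W|=192); un-permuting the 4 rows.

λ_j+ρ reflected into Ā_19 (⟨·,θ^∨⟩≤19); 4-tuples as given:

  λ_1 → (7, 0, 4, 0)
  λ_2 → (3, 2, 5, 4)
  λ_3 → (11, 1, 0, 6)
  λ_4 → (3, 2, 5, 4)
  λ_5 → (7, 0, 4, 0)
  λ_6 → (3, 2, 5, 4)
  λ_7 → (7, 0, 4, 0)
  λ_8 → (11, 1, 0, 6)

Partition of {1..8} into 3 W_19-dot-orbits:

[[1, 5, 7], [2, 4, 6], [3, 8]]


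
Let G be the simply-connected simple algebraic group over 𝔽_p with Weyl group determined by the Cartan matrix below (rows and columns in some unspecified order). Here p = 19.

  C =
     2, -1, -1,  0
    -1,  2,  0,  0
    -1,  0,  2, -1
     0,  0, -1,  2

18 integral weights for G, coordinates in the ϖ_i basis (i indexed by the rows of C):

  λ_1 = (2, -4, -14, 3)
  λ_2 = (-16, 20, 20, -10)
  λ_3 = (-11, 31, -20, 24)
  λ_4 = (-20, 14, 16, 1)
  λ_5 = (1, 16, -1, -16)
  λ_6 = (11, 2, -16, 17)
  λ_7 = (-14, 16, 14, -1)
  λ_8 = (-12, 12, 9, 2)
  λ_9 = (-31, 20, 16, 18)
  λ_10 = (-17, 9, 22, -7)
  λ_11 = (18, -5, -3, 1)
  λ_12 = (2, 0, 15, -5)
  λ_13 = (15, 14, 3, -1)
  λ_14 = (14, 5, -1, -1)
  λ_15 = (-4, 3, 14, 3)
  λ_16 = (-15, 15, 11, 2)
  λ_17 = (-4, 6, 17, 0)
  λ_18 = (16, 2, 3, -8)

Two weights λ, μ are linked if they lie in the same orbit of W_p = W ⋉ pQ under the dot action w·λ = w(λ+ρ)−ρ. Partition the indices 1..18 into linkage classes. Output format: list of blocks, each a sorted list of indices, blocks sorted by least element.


C ↔ A_4 under row/col permutation; |W(A_4)| = 120.

W_19-reps of the 18 weights in Ā_19 (same 4-coord order as C):

  λ_1+ρ ↦ (6, 4, 3, 0)
  λ_2+ρ ↦ (10, 2, 1, 2)
  λ_3+ρ ↦ (6, 4, 3, 0)
  λ_4+ρ ↦ (13, 4, 2, 0)
  λ_5+ρ ↦ (13, 4, 2, 0)
  λ_6+ρ ↦ (3, 0, 12, 3)
  λ_7+ρ ↦ (13, 4, 2, 0)
  λ_8+ρ ↦ (10, 2, 1, 2)
  λ_9+ρ ↦ (0, 6, 2, 9)
  λ_10+ρ ↦ (10, 2, 1, 2)
  λ_11+ρ ↦ (13, 4, 2, 0)
  λ_12+ρ ↦ (3, 0, 12, 3)
  λ_13+ρ ↦ (3, 0, 12, 3)
  λ_14+ρ ↦ (13, 4, 2, 0)
  λ_15+ρ ↦ (3, 0, 12, 3)
  λ_16+ρ ↦ (12, 2, 2, 1)
  λ_17+ρ ↦ (3, 0, 12, 3)
  λ_18+ρ ↦ (12, 2, 2, 1)

6 distinct reps among the 18 weights ⇒ 6 W_19-linkage classes:

[[1, 3], [2, 8, 10], [4, 5, 7, 11, 14], [6, 12, 13, 15, 17], [9], [16, 18]]


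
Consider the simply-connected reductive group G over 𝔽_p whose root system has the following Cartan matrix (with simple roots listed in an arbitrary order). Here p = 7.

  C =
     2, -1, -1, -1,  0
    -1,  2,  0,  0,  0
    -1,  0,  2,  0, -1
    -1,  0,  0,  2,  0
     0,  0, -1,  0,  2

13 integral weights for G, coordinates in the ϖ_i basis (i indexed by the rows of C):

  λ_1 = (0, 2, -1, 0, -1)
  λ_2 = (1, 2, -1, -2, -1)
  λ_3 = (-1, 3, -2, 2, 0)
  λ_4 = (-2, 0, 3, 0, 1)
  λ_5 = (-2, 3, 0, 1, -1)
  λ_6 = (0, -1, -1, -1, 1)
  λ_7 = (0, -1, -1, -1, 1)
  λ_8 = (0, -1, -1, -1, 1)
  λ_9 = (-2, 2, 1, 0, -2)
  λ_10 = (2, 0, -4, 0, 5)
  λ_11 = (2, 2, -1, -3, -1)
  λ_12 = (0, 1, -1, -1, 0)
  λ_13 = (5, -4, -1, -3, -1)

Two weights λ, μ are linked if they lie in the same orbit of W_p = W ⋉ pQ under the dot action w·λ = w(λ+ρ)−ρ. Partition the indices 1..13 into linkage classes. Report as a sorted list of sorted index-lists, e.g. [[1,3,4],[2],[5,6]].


Root system D_5: the 5×5 matrix C matches after relabeling.

Each λ_j+ρ reduced to Ā_7; 5-tuples below use C's row order:

  1: (1, 3, 0, 1, 0);  2: (1, 3, 0, 1, 0);  3: (1, 3, 0, 2, 0);  4: (1, 0, 0, 0, 2);  5: (1, 3, 0, 1, 0);  6: (1, 0, 0, 0, 2);  7: (1, 0, 0, 0, 2);  8: (1, 0, 0, 0, 2);  9: (1, 2, 0, 0, 1);  10: (1, 0, 0, 0, 2);  11: (1, 3, 0, 2, 0);  12: (1, 2, 0, 0, 1);  13: (1, 3, 0, 2, 0)

Partition of {1..13} into 4 W_7-dot-orbits:

[[1, 2, 5], [3, 11, 13], [4, 6, 7, 8, 10], [9, 12]]


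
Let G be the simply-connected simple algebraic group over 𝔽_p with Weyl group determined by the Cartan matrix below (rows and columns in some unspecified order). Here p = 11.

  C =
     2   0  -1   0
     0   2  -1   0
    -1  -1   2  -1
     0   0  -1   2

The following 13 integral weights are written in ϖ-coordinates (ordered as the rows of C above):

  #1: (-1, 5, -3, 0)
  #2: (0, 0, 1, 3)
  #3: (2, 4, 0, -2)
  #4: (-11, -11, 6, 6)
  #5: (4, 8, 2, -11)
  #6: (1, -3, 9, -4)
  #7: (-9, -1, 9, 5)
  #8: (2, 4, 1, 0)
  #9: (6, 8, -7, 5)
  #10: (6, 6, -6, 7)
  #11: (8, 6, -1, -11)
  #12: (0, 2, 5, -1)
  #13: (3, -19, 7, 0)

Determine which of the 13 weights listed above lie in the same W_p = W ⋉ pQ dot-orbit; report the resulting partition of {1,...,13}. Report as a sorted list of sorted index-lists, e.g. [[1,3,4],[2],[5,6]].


Root system D_4: the 4×4 matrix C matches after relabeling.

W_11-reps of the 13 weights in Ā_11 (same 4-coord order as C):

  λ_1 → (1, 3, 1, 0)
  λ_2 → (1, 1, 2, 4)
  λ_3 → (3, 5, 0, 1)
  λ_4 → (1, 1, 2, 4)
  λ_5 → (1, 1, 1, 2)
  λ_6 → (1, 1, 1, 2)
  λ_7 → (3, 5, 0, 1)
  λ_8 → (3, 5, 0, 1)
  λ_9 → (1, 3, 1, 0)
  λ_10 → (1, 1, 1, 2)
  λ_11 → (1, 3, 1, 0)
  λ_12 → (1, 3, 1, 0)
  λ_13 → (1, 1, 1, 2)

The 13 indices split into 4 linkage classes (same alcove rep ⇔ same W_11-dot-orbit):

[[1, 9, 11, 12], [2, 4], [3, 7, 8], [5, 6, 10, 13]]


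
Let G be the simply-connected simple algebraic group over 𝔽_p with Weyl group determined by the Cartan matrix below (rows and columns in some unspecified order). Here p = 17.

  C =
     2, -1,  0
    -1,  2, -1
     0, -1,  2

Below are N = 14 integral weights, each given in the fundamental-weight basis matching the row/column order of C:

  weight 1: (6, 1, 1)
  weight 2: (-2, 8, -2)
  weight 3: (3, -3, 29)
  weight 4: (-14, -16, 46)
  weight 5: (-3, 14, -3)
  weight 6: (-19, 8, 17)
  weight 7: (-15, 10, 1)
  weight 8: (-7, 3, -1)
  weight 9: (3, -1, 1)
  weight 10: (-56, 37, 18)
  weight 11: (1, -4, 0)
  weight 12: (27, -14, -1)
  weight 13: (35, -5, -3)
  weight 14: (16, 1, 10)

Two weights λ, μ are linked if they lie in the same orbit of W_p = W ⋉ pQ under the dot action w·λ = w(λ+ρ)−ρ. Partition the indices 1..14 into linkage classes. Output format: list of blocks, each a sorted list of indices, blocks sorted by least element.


A_3 Cartan matrix, 3 simple roots permuted; ρ=(1,1,1).

λ_j+ρ reflected into Ā_17 (⟨·,θ^∨⟩≤17); 3-tuples as given:

  1: (7, 2, 2);  2: (1, 7, 1);  3: (2, 11, 2);  4: (2, 11, 2);  5: (2, 11, 2);  6: (1, 7, 1);  7: (11, 2, 1);  8: (4, 0, 2);  9: (4, 0, 2);  10: (4, 0, 2);  11: (1, 0, 2);  12: (4, 0, 2);  13: (2, 11, 2);  14: (4, 0, 2)

Linkage partition of the 14 weights (6 classes, p=17):

[[1], [2, 6], [3, 4, 5, 13], [7], [8, 9, 10, 12, 14], [11]]


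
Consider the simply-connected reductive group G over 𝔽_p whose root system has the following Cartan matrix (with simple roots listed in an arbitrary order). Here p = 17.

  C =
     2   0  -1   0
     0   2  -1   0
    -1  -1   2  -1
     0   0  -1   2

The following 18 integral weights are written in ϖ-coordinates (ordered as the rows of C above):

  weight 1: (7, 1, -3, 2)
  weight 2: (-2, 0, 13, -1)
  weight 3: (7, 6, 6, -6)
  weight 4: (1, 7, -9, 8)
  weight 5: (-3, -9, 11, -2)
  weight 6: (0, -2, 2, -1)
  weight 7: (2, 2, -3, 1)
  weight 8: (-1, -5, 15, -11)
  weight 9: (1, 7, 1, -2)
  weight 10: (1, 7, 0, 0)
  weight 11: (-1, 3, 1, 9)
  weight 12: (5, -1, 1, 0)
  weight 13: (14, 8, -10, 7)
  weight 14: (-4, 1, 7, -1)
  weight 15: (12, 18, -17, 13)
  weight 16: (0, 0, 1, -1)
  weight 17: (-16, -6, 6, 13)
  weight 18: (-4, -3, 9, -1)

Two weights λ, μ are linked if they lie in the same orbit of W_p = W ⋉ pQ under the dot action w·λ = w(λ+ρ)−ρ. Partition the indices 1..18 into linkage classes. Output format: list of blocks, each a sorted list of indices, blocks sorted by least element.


C ↔ D_4 under row/col permutation; |W(D_4)| = 192.

Alcove-folded reps (p=17, 18 weights, presented ϖ-order):

  [1] (6, 0, 2, 1);  [2] (1, 1, 2, 0);  [3] (3, 2, 5, 0);  [4] (6, 0, 2, 1);  [5] (2, 8, 1, 1);  [6] (1, 1, 2, 0);  [7] (1, 1, 2, 0);  [8] (0, 4, 1, 10);  [9] (2, 8, 1, 1);  [10] (2, 8, 1, 1);  [11] (0, 4, 1, 10);  [12] (6, 0, 2, 1);  [13] (6, 0, 2, 1);  [14] (3, 2, 5, 0);  [15] (1, 1, 2, 0);  [16] (1, 1, 2, 0);  [17] (2, 8, 1, 1);  [18] (3, 2, 5, 0)

5 distinct reps among the 18 weights ⇒ 5 W_17-linkage classes:

[[1, 4, 12, 13], [2, 6, 7, 15, 16], [3, 14, 18], [5, 9, 10, 17], [8, 11]]


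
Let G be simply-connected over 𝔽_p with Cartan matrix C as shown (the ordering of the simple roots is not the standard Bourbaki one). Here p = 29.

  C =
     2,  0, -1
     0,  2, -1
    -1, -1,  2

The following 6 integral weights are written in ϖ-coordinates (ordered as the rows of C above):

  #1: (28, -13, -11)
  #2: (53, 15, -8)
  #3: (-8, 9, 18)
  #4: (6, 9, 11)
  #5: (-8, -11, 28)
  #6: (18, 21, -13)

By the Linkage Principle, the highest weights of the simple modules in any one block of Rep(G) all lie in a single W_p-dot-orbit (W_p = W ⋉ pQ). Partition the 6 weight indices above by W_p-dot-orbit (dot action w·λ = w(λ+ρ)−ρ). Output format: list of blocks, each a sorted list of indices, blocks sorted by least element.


A_3 Cartan matrix, 3 simple roots permuted; ρ=(1,1,1).

Each λ_j+ρ reduced to Ā_29; 3-tuples below use C's row order:

  1: (7, 10, 12)
  2: (5, 7, 13)
  3: (7, 10, 12)
  4: (7, 10, 12)
  5: (7, 10, 12)
  6: (7, 10, 12)

The 6 indices split into 2 linkage classes (same alcove rep ⇔ same W_29-dot-orbit):

[[1, 3, 4, 5, 6], [2]]
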